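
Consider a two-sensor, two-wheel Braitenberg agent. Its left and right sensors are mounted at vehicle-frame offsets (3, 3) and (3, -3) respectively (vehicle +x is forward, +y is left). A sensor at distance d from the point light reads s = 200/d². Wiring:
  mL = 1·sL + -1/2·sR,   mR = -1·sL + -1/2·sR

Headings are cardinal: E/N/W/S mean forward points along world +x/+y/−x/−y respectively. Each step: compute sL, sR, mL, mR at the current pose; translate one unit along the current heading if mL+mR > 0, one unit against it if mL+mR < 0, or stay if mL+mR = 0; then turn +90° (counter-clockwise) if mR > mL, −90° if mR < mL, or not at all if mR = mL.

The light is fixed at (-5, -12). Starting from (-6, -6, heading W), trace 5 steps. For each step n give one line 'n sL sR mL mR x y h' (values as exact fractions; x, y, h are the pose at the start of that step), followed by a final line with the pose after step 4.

n=0: pose=(-6,-6,W); sL=8, sR=200/97; mL=676/97, mR=-876/97; mL+mR=-200/97 → advance -1; mR−mL=-16 → turn -1·90°
n=1: pose=(-5,-6,N); sL=20/9, sR=20/9; mL=10/9, mR=-10/3; mL+mR=-20/9 → advance -1; mR−mL=-40/9 → turn -1·90°
n=2: pose=(-5,-7,E); sL=200/73, sR=200/13; mL=-4700/949, mR=-9900/949; mL+mR=-200/13 → advance -1; mR−mL=-400/73 → turn -1·90°
n=3: pose=(-6,-7,S); sL=25, sR=10; mL=20, mR=-30; mL+mR=-10 → advance -1; mR−mL=-50 → turn -1·90°
n=4: pose=(-6,-6,W); sL=8, sR=200/97; mL=676/97, mR=-876/97; mL+mR=-200/97 → advance -1; mR−mL=-16 → turn -1·90°

0 8 200/97 676/97 -876/97 -6 -6 W
1 20/9 20/9 10/9 -10/3 -5 -6 N
2 200/73 200/13 -4700/949 -9900/949 -5 -7 E
3 25 10 20 -30 -6 -7 S
4 8 200/97 676/97 -876/97 -6 -6 W
final -5 -6 N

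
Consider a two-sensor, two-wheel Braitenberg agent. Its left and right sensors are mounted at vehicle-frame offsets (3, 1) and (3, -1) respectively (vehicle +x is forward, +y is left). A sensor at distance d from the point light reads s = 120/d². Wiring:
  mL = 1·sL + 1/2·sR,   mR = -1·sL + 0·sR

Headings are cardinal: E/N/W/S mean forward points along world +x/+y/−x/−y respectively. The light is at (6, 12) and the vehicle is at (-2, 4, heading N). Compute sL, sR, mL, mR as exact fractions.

60/53 60/37 3810/1961 -60/53

left sensor world pos  = (-3, 7); dL² = 106
right sensor world pos = (-1, 7); dR² = 74
sL = 120/106 = 60/53
sR = 120/74 = 60/37
mL = 1·sL + 1/2·sR = 3810/1961
mR = -1·sL + 0·sR = -60/53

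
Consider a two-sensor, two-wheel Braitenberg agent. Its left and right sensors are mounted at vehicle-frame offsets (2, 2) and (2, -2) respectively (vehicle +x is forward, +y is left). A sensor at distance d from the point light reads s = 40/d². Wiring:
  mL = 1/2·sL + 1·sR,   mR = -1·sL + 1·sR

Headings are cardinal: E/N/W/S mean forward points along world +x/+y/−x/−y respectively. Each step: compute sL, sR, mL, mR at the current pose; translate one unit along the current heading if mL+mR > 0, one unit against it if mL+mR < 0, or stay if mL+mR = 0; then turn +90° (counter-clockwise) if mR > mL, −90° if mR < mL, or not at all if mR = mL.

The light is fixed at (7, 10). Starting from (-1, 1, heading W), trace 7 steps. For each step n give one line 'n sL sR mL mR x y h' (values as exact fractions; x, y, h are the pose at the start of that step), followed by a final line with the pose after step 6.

n=0: pose=(-1,1,W); sL=40/221, sR=40/149; mL=11820/32929, mR=2880/32929; mL+mR=14700/32929 → advance +1; mR−mL=-60/221 → turn -1·90°
n=1: pose=(-2,1,N); sL=4/17, sR=20/49; mL=438/833, mR=144/833; mL+mR=582/833 → advance +1; mR−mL=-6/17 → turn -1·90°
n=2: pose=(-2,2,E); sL=8/17, sR=40/149; mL=1276/2533, mR=-512/2533; mL+mR=764/2533 → advance +1; mR−mL=-12/17 → turn -1·90°
n=3: pose=(-1,2,S); sL=5/17, sR=1/5; mL=59/170, mR=-8/85; mL+mR=43/170 → advance +1; mR−mL=-15/34 → turn -1·90°
n=4: pose=(-1,1,W); sL=40/221, sR=40/149; mL=11820/32929, mR=2880/32929; mL+mR=14700/32929 → advance +1; mR−mL=-60/221 → turn -1·90°
n=5: pose=(-2,1,N); sL=4/17, sR=20/49; mL=438/833, mR=144/833; mL+mR=582/833 → advance +1; mR−mL=-6/17 → turn -1·90°
n=6: pose=(-2,2,E); sL=8/17, sR=40/149; mL=1276/2533, mR=-512/2533; mL+mR=764/2533 → advance +1; mR−mL=-12/17 → turn -1·90°

0 40/221 40/149 11820/32929 2880/32929 -1 1 W
1 4/17 20/49 438/833 144/833 -2 1 N
2 8/17 40/149 1276/2533 -512/2533 -2 2 E
3 5/17 1/5 59/170 -8/85 -1 2 S
4 40/221 40/149 11820/32929 2880/32929 -1 1 W
5 4/17 20/49 438/833 144/833 -2 1 N
6 8/17 40/149 1276/2533 -512/2533 -2 2 E
final -1 2 S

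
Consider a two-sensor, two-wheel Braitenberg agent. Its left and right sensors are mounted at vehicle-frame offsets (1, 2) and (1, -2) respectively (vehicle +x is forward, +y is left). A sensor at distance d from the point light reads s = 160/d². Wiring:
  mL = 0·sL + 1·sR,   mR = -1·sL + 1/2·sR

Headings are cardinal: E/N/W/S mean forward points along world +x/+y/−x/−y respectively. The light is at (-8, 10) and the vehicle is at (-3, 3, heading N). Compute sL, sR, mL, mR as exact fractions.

left sensor world pos  = (-5, 4); dL² = 45
right sensor world pos = (-1, 4); dR² = 85
sL = 160/45 = 32/9
sR = 160/85 = 32/17
mL = 0·sL + 1·sR = 32/17
mR = -1·sL + 1/2·sR = -400/153

32/9 32/17 32/17 -400/153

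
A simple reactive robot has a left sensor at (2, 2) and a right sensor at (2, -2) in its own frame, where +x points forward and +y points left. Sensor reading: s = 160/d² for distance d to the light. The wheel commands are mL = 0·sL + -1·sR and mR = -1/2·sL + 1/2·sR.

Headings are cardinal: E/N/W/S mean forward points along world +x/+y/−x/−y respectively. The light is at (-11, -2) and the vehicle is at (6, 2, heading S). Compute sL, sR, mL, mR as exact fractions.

left sensor world pos  = (8, 0); dL² = 365
right sensor world pos = (4, 0); dR² = 229
sL = 160/365 = 32/73
sR = 160/229 = 160/229
mL = 0·sL + -1·sR = -160/229
mR = -1/2·sL + 1/2·sR = 2176/16717

32/73 160/229 -160/229 2176/16717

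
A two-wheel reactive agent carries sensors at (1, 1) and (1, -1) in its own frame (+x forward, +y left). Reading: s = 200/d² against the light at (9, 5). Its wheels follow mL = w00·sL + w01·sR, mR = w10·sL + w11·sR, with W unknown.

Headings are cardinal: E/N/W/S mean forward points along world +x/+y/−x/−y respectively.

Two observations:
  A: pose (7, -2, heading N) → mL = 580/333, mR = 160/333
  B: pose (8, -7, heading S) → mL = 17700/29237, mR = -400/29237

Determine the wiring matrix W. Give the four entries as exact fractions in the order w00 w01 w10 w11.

obs A: pose=(7,-2,N) → sL=40/9, sR=200/37, mL=580/333, mR=160/333
obs B: pose=(8,-7,S) → sL=200/169, sR=200/173, mL=17700/29237, mR=-400/29237
sensor matrix S = [[40/9, 200/37], [200/169, 200/173]]; det S = -12256000/9735921
solve [mL_A; mL_B] = S·[w00; w01] and [mR_A; mR_B] = S·[w10; w11]:
  w00 = 1, w01 = -1/2, w10 = -1/2, w11 = 1/2

1 -1/2 -1/2 1/2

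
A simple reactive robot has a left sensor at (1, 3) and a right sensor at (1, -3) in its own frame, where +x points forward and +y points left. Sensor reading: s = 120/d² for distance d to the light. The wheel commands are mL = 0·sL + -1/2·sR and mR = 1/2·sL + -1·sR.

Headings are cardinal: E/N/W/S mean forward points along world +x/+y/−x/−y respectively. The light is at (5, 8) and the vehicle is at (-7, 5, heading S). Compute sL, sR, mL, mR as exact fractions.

left sensor world pos  = (-4, 4); dL² = 97
right sensor world pos = (-10, 4); dR² = 241
sL = 120/97 = 120/97
sR = 120/241 = 120/241
mL = 0·sL + -1/2·sR = -60/241
mR = 1/2·sL + -1·sR = 2820/23377

120/97 120/241 -60/241 2820/23377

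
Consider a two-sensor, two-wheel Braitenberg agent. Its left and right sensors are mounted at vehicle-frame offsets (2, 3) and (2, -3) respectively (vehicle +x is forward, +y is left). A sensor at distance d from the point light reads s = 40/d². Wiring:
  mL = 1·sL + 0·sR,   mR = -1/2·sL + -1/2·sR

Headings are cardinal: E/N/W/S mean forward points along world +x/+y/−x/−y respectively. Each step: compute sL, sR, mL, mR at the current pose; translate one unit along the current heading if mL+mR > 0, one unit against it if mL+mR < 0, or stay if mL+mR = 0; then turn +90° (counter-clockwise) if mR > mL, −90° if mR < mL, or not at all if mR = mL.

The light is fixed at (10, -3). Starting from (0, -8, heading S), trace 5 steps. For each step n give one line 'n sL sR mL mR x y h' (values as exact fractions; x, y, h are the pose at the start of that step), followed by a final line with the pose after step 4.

0 20/49 20/109 20/49 -1580/5341 0 -8 S
1 8/45 40/153 8/45 -56/255 0 -9 W
2 1/4 10/13 1/4 -53/104 1 -9 N
3 8/13 40/149 8/13 -856/1937 1 -10 E
4 20/53 20/101 20/53 -1540/5353 2 -10 S
final 2 -11 W

n=0: pose=(0,-8,S); sL=20/49, sR=20/109; mL=20/49, mR=-1580/5341; mL+mR=600/5341 → advance +1; mR−mL=-3760/5341 → turn -1·90°
n=1: pose=(0,-9,W); sL=8/45, sR=40/153; mL=8/45, mR=-56/255; mL+mR=-32/765 → advance -1; mR−mL=-304/765 → turn -1·90°
n=2: pose=(1,-9,N); sL=1/4, sR=10/13; mL=1/4, mR=-53/104; mL+mR=-27/104 → advance -1; mR−mL=-79/104 → turn -1·90°
n=3: pose=(1,-10,E); sL=8/13, sR=40/149; mL=8/13, mR=-856/1937; mL+mR=336/1937 → advance +1; mR−mL=-2048/1937 → turn -1·90°
n=4: pose=(2,-10,S); sL=20/53, sR=20/101; mL=20/53, mR=-1540/5353; mL+mR=480/5353 → advance +1; mR−mL=-3560/5353 → turn -1·90°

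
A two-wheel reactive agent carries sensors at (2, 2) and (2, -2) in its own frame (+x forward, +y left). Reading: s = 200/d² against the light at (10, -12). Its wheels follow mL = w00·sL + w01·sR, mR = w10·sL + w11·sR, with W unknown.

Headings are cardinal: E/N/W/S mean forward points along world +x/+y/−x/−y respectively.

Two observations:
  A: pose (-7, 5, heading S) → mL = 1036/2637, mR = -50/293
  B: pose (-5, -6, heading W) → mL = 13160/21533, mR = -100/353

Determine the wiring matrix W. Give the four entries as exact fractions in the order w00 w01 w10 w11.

1/2 1/2 0 -1/2

obs A: pose=(-7,5,S) → sL=4/9, sR=100/293, mL=1036/2637, mR=-50/293
obs B: pose=(-5,-6,W) → sL=40/61, sR=200/353, mL=13160/21533, mR=-100/353
sensor matrix S = [[4/9, 100/293], [40/61, 200/353]]; det S = 1590400/56782521
solve [mL_A; mL_B] = S·[w00; w01] and [mR_A; mR_B] = S·[w10; w11]:
  w00 = 1/2, w01 = 1/2, w10 = 0, w11 = -1/2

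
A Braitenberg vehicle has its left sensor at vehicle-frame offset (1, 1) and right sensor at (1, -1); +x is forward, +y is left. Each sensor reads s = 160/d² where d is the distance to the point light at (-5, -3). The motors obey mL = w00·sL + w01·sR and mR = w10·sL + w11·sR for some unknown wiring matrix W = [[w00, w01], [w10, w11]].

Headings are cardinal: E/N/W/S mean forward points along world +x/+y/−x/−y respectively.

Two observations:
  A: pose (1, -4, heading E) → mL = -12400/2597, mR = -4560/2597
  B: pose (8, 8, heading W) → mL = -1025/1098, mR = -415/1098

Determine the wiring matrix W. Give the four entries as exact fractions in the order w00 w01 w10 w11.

obs A: pose=(1,-4,E) → sL=160/49, sR=160/53, mL=-12400/2597, mR=-4560/2597
obs B: pose=(8,8,W) → sL=40/61, sR=5/9, mL=-1025/1098, mR=-415/1098
sensor matrix S = [[160/49, 160/53], [40/61, 5/9]]; det S = -236000/1425753
solve [mL_A; mL_B] = S·[w00; w01] and [mR_A; mR_B] = S·[w10; w11]:
  w00 = -1, w01 = -1/2, w10 = -1, w11 = 1/2

-1 -1/2 -1 1/2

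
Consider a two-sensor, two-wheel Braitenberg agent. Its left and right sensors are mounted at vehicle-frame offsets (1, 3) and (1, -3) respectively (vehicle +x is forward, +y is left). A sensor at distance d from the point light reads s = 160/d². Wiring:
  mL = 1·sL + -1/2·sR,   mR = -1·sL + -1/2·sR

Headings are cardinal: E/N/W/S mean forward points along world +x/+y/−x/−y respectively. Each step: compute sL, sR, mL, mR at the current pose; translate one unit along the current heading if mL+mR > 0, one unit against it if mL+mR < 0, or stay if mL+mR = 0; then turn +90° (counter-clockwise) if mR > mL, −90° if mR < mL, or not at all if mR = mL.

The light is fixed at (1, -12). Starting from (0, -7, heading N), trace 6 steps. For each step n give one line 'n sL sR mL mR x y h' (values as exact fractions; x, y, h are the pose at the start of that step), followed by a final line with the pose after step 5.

n=0: pose=(0,-7,N); sL=40/13, sR=4; mL=14/13, mR=-66/13; mL+mR=-4 → advance -1; mR−mL=-80/13 → turn -1·90°
n=1: pose=(0,-8,E); sL=160/49, sR=160; mL=-3760/49, mR=-4080/49; mL+mR=-160 → advance -1; mR−mL=-320/49 → turn -1·90°
n=2: pose=(-1,-8,S); sL=16, sR=80/17; mL=232/17, mR=-312/17; mL+mR=-80/17 → advance -1; mR−mL=-32 → turn -1·90°
n=3: pose=(-1,-7,W); sL=160/13, sR=160/73; mL=10640/949, mR=-12720/949; mL+mR=-160/73 → advance -1; mR−mL=-320/13 → turn -1·90°
n=4: pose=(0,-7,N); sL=40/13, sR=4; mL=14/13, mR=-66/13; mL+mR=-4 → advance -1; mR−mL=-80/13 → turn -1·90°
n=5: pose=(0,-8,E); sL=160/49, sR=160; mL=-3760/49, mR=-4080/49; mL+mR=-160 → advance -1; mR−mL=-320/49 → turn -1·90°

0 40/13 4 14/13 -66/13 0 -7 N
1 160/49 160 -3760/49 -4080/49 0 -8 E
2 16 80/17 232/17 -312/17 -1 -8 S
3 160/13 160/73 10640/949 -12720/949 -1 -7 W
4 40/13 4 14/13 -66/13 0 -7 N
5 160/49 160 -3760/49 -4080/49 0 -8 E
final -1 -8 S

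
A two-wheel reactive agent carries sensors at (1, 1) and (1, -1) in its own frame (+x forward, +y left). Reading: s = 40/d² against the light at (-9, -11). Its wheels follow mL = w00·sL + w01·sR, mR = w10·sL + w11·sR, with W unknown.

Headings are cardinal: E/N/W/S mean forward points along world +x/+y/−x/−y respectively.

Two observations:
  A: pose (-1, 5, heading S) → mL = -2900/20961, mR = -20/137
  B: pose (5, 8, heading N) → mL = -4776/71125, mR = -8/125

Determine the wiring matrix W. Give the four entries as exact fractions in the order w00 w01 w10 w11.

-1/2 -1/2 0 -1

obs A: pose=(-1,5,S) → sL=20/153, sR=20/137, mL=-2900/20961, mR=-20/137
obs B: pose=(5,8,N) → sL=40/569, sR=8/125, mL=-4776/71125, mR=-8/125
sensor matrix S = [[20/153, 20/137], [40/569, 8/125]]; det S = -565504/298170225
solve [mL_A; mL_B] = S·[w00; w01] and [mR_A; mR_B] = S·[w10; w11]:
  w00 = -1/2, w01 = -1/2, w10 = 0, w11 = -1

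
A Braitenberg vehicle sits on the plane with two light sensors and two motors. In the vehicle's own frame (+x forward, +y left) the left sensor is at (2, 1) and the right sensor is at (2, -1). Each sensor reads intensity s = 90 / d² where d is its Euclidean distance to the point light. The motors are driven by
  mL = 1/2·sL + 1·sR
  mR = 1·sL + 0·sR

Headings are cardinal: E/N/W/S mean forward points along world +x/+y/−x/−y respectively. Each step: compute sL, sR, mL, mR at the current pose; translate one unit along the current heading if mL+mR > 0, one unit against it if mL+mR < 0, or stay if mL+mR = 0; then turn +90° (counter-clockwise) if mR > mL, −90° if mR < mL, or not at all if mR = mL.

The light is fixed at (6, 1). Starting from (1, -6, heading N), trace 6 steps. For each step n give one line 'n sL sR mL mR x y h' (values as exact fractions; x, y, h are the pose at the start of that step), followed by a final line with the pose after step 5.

n=0: pose=(1,-6,N); sL=90/61, sR=90/41; mL=7335/2501, mR=90/61; mL+mR=11025/2501 → advance +1; mR−mL=-3645/2501 → turn -1·90°
n=1: pose=(1,-5,E); sL=45/17, sR=45/29; mL=2835/986, mR=45/17; mL+mR=5445/986 → advance +1; mR−mL=-225/986 → turn -1·90°
n=2: pose=(2,-5,S); sL=90/73, sR=90/89; mL=10575/6497, mR=90/73; mL+mR=18585/6497 → advance +1; mR−mL=-2565/6497 → turn -1·90°
n=3: pose=(2,-6,W); sL=9/10, sR=5/4; mL=17/10, mR=9/10; mL+mR=13/5 → advance +1; mR−mL=-4/5 → turn -1·90°
n=4: pose=(1,-6,N); sL=90/61, sR=90/41; mL=7335/2501, mR=90/61; mL+mR=11025/2501 → advance +1; mR−mL=-3645/2501 → turn -1·90°
n=5: pose=(1,-5,E); sL=45/17, sR=45/29; mL=2835/986, mR=45/17; mL+mR=5445/986 → advance +1; mR−mL=-225/986 → turn -1·90°

0 90/61 90/41 7335/2501 90/61 1 -6 N
1 45/17 45/29 2835/986 45/17 1 -5 E
2 90/73 90/89 10575/6497 90/73 2 -5 S
3 9/10 5/4 17/10 9/10 2 -6 W
4 90/61 90/41 7335/2501 90/61 1 -6 N
5 45/17 45/29 2835/986 45/17 1 -5 E
final 2 -5 S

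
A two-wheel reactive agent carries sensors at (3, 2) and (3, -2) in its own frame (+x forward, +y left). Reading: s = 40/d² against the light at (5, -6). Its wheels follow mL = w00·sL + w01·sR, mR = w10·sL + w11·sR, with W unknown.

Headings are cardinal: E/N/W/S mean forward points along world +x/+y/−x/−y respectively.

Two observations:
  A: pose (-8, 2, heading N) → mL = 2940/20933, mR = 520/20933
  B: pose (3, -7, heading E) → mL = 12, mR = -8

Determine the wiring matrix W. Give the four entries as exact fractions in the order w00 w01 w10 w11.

obs A: pose=(-8,2,N) → sL=20/173, sR=20/121, mL=2940/20933, mR=520/20933
obs B: pose=(3,-7,E) → sL=20, sR=4, mL=12, mR=-8
sensor matrix S = [[20/173, 20/121], [20, 4]]; det S = -59520/20933
solve [mL_A; mL_B] = S·[w00; w01] and [mR_A; mR_B] = S·[w10; w11]:
  w00 = 1/2, w01 = 1/2, w10 = -1/2, w11 = 1/2

1/2 1/2 -1/2 1/2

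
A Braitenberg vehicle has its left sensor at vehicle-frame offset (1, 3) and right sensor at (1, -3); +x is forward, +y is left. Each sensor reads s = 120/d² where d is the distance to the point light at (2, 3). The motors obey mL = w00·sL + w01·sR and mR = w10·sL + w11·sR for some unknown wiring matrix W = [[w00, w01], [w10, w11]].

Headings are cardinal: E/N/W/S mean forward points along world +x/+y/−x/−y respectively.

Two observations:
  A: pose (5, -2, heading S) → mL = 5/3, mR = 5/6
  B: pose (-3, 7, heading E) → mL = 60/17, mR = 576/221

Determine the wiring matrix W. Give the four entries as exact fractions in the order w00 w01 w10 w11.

0 1/2 -1/2 1/2

obs A: pose=(5,-2,S) → sL=5/3, sR=10/3, mL=5/3, mR=5/6
obs B: pose=(-3,7,E) → sL=24/13, sR=120/17, mL=60/17, mR=576/221
sensor matrix S = [[5/3, 10/3], [24/13, 120/17]]; det S = 1240/221
solve [mL_A; mL_B] = S·[w00; w01] and [mR_A; mR_B] = S·[w10; w11]:
  w00 = 0, w01 = 1/2, w10 = -1/2, w11 = 1/2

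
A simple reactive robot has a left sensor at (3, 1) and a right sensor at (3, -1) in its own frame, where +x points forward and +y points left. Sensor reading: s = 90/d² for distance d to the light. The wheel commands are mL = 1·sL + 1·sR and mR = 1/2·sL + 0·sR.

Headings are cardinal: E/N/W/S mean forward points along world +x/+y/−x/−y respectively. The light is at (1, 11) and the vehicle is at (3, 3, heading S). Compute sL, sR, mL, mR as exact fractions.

left sensor world pos  = (4, 0); dL² = 130
right sensor world pos = (2, 0); dR² = 122
sL = 90/130 = 9/13
sR = 90/122 = 45/61
mL = 1·sL + 1·sR = 1134/793
mR = 1/2·sL + 0·sR = 9/26

9/13 45/61 1134/793 9/26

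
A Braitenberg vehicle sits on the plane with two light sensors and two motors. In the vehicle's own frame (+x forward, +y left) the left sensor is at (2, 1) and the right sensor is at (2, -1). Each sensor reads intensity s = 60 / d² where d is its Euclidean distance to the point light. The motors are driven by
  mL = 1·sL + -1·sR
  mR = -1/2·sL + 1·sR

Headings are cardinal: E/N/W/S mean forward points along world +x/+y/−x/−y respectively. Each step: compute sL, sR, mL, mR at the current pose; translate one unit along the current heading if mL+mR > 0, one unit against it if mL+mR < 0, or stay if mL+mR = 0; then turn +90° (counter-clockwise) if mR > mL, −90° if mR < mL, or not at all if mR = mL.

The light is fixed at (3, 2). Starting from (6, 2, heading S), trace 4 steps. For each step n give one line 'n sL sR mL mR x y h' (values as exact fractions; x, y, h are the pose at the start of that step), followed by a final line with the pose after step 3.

0 3 15/2 -9/2 6 6 2 S
1 12/5 60/29 48/145 126/145 6 1 E
2 6 30/13 48/13 -9/13 7 1 N
3 60/37 60/37 0 30/37 7 2 E
final 8 2 N

n=0: pose=(6,2,S); sL=3, sR=15/2; mL=-9/2, mR=6; mL+mR=3/2 → advance +1; mR−mL=21/2 → turn +1·90°
n=1: pose=(6,1,E); sL=12/5, sR=60/29; mL=48/145, mR=126/145; mL+mR=6/5 → advance +1; mR−mL=78/145 → turn +1·90°
n=2: pose=(7,1,N); sL=6, sR=30/13; mL=48/13, mR=-9/13; mL+mR=3 → advance +1; mR−mL=-57/13 → turn -1·90°
n=3: pose=(7,2,E); sL=60/37, sR=60/37; mL=0, mR=30/37; mL+mR=30/37 → advance +1; mR−mL=30/37 → turn +1·90°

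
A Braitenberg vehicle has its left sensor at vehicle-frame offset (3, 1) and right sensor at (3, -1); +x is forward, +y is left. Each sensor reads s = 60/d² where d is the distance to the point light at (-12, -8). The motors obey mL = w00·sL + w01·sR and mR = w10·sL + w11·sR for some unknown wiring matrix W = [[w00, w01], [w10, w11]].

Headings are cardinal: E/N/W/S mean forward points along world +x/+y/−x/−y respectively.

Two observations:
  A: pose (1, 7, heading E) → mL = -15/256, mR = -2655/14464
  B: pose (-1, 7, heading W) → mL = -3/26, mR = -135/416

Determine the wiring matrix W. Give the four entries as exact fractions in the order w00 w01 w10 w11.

obs A: pose=(1,7,E) → sL=15/128, sR=15/113, mL=-15/256, mR=-2655/14464
obs B: pose=(-1,7,W) → sL=3/13, sR=3/16, mL=-3/26, mR=-135/416
sensor matrix S = [[15/128, 15/113], [3/13, 3/16]]; det S = -26055/3008512
solve [mL_A; mL_B] = S·[w00; w01] and [mR_A; mR_B] = S·[w10; w11]:
  w00 = -1/2, w01 = 0, w10 = -1, w11 = -1/2

-1/2 0 -1 -1/2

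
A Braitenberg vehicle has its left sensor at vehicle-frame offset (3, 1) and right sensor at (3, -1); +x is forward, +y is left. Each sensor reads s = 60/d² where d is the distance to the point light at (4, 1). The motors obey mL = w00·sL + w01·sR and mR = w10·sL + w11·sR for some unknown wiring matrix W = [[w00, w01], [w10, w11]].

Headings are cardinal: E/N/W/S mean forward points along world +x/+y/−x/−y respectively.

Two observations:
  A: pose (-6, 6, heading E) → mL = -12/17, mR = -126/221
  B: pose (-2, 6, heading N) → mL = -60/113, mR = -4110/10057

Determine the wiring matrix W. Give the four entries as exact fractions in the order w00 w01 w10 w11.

-1 0 1/2 -1

obs A: pose=(-6,6,E) → sL=12/17, sR=12/13, mL=-12/17, mR=-126/221
obs B: pose=(-2,6,N) → sL=60/113, sR=60/89, mL=-60/113, mR=-4110/10057
sensor matrix S = [[12/17, 12/13], [60/113, 60/89]]; det S = -31680/2222597
solve [mL_A; mL_B] = S·[w00; w01] and [mR_A; mR_B] = S·[w10; w11]:
  w00 = -1, w01 = 0, w10 = 1/2, w11 = -1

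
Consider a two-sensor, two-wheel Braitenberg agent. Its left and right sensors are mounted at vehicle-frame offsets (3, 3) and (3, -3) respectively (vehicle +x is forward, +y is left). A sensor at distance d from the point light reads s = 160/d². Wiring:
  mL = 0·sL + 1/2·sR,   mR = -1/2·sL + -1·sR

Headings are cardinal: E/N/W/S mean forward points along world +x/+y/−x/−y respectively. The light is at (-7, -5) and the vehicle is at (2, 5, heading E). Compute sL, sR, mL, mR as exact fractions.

left sensor world pos  = (5, 8); dL² = 313
right sensor world pos = (5, 2); dR² = 193
sL = 160/313 = 160/313
sR = 160/193 = 160/193
mL = 0·sL + 1/2·sR = 80/193
mR = -1/2·sL + -1·sR = -65520/60409

160/313 160/193 80/193 -65520/60409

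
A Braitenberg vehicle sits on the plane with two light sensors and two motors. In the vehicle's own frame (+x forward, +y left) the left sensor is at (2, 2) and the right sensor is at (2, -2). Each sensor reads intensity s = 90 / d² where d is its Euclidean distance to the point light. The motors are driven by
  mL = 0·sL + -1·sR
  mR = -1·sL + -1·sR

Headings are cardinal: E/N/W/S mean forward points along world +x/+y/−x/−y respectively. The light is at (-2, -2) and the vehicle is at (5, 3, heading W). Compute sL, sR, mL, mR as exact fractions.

left sensor world pos  = (3, 1); dL² = 34
right sensor world pos = (3, 5); dR² = 74
sL = 90/34 = 45/17
sR = 90/74 = 45/37
mL = 0·sL + -1·sR = -45/37
mR = -1·sL + -1·sR = -2430/629

45/17 45/37 -45/37 -2430/629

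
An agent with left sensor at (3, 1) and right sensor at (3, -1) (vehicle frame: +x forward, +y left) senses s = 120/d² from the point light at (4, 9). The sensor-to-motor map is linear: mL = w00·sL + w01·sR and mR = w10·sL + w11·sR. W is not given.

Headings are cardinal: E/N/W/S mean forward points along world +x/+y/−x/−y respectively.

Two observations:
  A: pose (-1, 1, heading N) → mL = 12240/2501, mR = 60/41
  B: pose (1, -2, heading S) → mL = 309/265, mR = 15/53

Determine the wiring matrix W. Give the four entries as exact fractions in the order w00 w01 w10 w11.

obs A: pose=(-1,1,N) → sL=120/61, sR=120/41, mL=12240/2501, mR=60/41
obs B: pose=(1,-2,S) → sL=3/5, sR=30/53, mL=309/265, mR=15/53
sensor matrix S = [[120/61, 120/41], [3/5, 30/53]]; det S = -85176/132553
solve [mL_A; mL_B] = S·[w00; w01] and [mR_A; mR_B] = S·[w10; w11]:
  w00 = 1, w01 = 1, w10 = 0, w11 = 1/2

1 1 0 1/2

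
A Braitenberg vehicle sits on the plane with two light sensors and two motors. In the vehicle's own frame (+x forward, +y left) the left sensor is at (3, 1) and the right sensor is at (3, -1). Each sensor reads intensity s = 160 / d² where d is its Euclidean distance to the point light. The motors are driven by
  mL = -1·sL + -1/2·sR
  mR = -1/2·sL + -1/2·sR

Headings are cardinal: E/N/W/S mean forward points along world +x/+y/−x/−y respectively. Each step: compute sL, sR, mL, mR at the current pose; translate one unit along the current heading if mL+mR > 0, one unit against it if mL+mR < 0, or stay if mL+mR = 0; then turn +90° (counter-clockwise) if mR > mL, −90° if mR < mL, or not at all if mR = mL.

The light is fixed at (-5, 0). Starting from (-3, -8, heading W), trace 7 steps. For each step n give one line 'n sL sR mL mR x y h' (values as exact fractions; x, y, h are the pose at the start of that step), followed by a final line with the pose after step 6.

n=0: pose=(-3,-8,W); sL=80/41, sR=16/5; mL=-728/205, mR=-528/205; mL+mR=-1256/205 → advance -1; mR−mL=40/41 → turn +1·90°
n=1: pose=(-2,-8,S); sL=160/137, sR=32/25; mL=-6192/3425, mR=-4192/3425; mL+mR=-10384/3425 → advance -1; mR−mL=80/137 → turn +1·90°
n=2: pose=(-2,-7,E); sL=20/9, sR=8/5; mL=-136/45, mR=-86/45; mL+mR=-74/15 → advance -1; mR−mL=10/9 → turn +1·90°
n=3: pose=(-3,-7,N); sL=160/17, sR=32/5; mL=-1072/85, mR=-672/85; mL+mR=-1744/85 → advance -1; mR−mL=80/17 → turn +1·90°
n=4: pose=(-3,-8,W); sL=80/41, sR=16/5; mL=-728/205, mR=-528/205; mL+mR=-1256/205 → advance -1; mR−mL=40/41 → turn +1·90°
n=5: pose=(-2,-8,S); sL=160/137, sR=32/25; mL=-6192/3425, mR=-4192/3425; mL+mR=-10384/3425 → advance -1; mR−mL=80/137 → turn +1·90°
n=6: pose=(-2,-7,E); sL=20/9, sR=8/5; mL=-136/45, mR=-86/45; mL+mR=-74/15 → advance -1; mR−mL=10/9 → turn +1·90°

0 80/41 16/5 -728/205 -528/205 -3 -8 W
1 160/137 32/25 -6192/3425 -4192/3425 -2 -8 S
2 20/9 8/5 -136/45 -86/45 -2 -7 E
3 160/17 32/5 -1072/85 -672/85 -3 -7 N
4 80/41 16/5 -728/205 -528/205 -3 -8 W
5 160/137 32/25 -6192/3425 -4192/3425 -2 -8 S
6 20/9 8/5 -136/45 -86/45 -2 -7 E
final -3 -7 N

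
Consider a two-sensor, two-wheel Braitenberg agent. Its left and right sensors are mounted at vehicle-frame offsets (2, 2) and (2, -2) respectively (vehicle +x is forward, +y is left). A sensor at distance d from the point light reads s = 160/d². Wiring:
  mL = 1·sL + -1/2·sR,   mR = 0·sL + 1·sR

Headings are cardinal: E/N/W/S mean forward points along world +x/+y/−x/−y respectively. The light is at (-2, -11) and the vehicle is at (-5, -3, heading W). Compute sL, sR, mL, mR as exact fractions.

left sensor world pos  = (-7, -5); dL² = 61
right sensor world pos = (-7, -1); dR² = 125
sL = 160/61 = 160/61
sR = 160/125 = 32/25
mL = 1·sL + -1/2·sR = 3024/1525
mR = 0·sL + 1·sR = 32/25

160/61 32/25 3024/1525 32/25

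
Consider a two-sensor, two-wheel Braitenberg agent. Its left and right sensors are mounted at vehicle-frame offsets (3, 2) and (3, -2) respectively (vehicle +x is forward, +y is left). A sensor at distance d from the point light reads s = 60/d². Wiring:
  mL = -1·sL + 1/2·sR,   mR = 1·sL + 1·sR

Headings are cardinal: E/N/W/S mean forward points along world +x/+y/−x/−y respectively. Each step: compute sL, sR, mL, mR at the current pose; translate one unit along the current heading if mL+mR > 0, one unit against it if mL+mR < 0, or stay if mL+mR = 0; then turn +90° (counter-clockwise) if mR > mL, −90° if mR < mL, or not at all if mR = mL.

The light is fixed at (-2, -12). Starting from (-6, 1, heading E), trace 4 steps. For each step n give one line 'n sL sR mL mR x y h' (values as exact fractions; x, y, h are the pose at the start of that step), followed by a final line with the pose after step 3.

0 30/113 30/61 -135/6893 5220/6893 -6 1 E
1 60/281 60/257 -6990/72217 32280/72217 -5 1 N
2 1/3 15/73 -101/438 118/219 -5 2 W
3 12/25 60/157 -1134/3925 3384/3925 -6 2 S
final -6 1 E

n=0: pose=(-6,1,E); sL=30/113, sR=30/61; mL=-135/6893, mR=5220/6893; mL+mR=45/61 → advance +1; mR−mL=5355/6893 → turn +1·90°
n=1: pose=(-5,1,N); sL=60/281, sR=60/257; mL=-6990/72217, mR=32280/72217; mL+mR=90/257 → advance +1; mR−mL=39270/72217 → turn +1·90°
n=2: pose=(-5,2,W); sL=1/3, sR=15/73; mL=-101/438, mR=118/219; mL+mR=45/146 → advance +1; mR−mL=337/438 → turn +1·90°
n=3: pose=(-6,2,S); sL=12/25, sR=60/157; mL=-1134/3925, mR=3384/3925; mL+mR=90/157 → advance +1; mR−mL=4518/3925 → turn +1·90°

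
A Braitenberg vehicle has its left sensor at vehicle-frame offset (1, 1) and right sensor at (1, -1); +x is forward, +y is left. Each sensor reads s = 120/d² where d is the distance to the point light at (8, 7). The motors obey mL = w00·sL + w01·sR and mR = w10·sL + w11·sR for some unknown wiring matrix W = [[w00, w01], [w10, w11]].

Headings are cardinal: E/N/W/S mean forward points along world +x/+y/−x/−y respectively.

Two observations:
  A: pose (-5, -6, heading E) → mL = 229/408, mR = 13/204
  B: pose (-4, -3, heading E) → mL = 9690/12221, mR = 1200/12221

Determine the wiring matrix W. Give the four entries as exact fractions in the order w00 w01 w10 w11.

1/2 1 1 -1

obs A: pose=(-5,-6,E) → sL=5/12, sR=6/17, mL=229/408, mR=13/204
obs B: pose=(-4,-3,E) → sL=60/101, sR=60/121, mL=9690/12221, mR=1200/12221
sensor matrix S = [[5/12, 6/17], [60/101, 60/121]]; det S = -635/207757
solve [mL_A; mL_B] = S·[w00; w01] and [mR_A; mR_B] = S·[w10; w11]:
  w00 = 1/2, w01 = 1, w10 = 1, w11 = -1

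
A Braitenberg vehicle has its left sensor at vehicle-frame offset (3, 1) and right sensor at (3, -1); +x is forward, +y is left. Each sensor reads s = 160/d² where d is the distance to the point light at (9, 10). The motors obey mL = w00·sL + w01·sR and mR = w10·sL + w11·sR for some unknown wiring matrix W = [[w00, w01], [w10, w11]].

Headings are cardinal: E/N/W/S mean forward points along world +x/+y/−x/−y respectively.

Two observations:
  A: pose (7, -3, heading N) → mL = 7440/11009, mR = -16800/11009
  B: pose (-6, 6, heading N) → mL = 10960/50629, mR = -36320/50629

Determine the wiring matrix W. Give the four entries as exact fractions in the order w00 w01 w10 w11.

obs A: pose=(7,-3,N) → sL=160/109, sR=160/101, mL=7440/11009, mR=-16800/11009
obs B: pose=(-6,6,N) → sL=160/257, sR=160/197, mL=10960/50629, mR=-36320/50629
sensor matrix S = [[160/109, 160/101], [160/257, 160/197]]; det S = 114790400/557374661
solve [mL_A; mL_B] = S·[w00; w01] and [mR_A; mR_B] = S·[w10; w11]:
  w00 = 1, w01 = -1/2, w10 = -1/2, w11 = -1/2

1 -1/2 -1/2 -1/2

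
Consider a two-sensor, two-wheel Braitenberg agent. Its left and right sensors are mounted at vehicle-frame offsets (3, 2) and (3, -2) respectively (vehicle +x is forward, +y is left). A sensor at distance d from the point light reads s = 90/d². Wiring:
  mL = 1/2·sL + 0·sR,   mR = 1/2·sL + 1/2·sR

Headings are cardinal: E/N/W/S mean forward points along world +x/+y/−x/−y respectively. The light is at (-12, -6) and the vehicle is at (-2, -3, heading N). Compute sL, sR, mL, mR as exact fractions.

9/10 1/2 9/20 7/10

left sensor world pos  = (-4, 0); dL² = 100
right sensor world pos = (0, 0); dR² = 180
sL = 90/100 = 9/10
sR = 90/180 = 1/2
mL = 1/2·sL + 0·sR = 9/20
mR = 1/2·sL + 1/2·sR = 7/10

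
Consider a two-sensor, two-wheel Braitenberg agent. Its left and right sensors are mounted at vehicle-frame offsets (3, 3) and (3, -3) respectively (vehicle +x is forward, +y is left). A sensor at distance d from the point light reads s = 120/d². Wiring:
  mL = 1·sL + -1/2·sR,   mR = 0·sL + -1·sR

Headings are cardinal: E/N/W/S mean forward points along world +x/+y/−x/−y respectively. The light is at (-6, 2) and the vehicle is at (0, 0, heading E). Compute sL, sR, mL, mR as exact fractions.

left sensor world pos  = (3, 3); dL² = 82
right sensor world pos = (3, -3); dR² = 106
sL = 120/82 = 60/41
sR = 120/106 = 60/53
mL = 1·sL + -1/2·sR = 1950/2173
mR = 0·sL + -1·sR = -60/53

60/41 60/53 1950/2173 -60/53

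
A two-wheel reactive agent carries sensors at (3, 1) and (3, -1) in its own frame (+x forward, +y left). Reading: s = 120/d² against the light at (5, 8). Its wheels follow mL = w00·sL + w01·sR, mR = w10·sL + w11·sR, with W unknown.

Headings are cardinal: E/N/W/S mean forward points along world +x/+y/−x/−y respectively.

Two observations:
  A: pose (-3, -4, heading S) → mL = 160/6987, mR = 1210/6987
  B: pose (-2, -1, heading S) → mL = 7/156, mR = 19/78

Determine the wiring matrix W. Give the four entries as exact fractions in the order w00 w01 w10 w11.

1/2 -1/2 -1/2 1

obs A: pose=(-3,-4,S) → sL=60/137, sR=20/51, mL=160/6987, mR=1210/6987
obs B: pose=(-2,-1,S) → sL=2/3, sR=15/26, mL=7/156, mR=19/78
sensor matrix S = [[60/137, 20/51], [2/3, 15/26]]; det S = -2390/272493
solve [mL_A; mL_B] = S·[w00; w01] and [mR_A; mR_B] = S·[w10; w11]:
  w00 = 1/2, w01 = -1/2, w10 = -1/2, w11 = 1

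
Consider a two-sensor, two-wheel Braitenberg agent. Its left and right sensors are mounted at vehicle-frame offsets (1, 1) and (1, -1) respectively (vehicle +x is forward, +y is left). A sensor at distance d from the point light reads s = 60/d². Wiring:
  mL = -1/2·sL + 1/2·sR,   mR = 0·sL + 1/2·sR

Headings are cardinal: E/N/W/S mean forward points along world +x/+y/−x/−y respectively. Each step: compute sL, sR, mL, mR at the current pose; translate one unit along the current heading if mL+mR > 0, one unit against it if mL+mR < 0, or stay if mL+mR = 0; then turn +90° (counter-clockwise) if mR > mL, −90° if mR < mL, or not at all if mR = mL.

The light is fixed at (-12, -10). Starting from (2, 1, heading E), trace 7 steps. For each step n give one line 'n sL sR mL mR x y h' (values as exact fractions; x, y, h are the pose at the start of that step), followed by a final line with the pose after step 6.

n=0: pose=(2,1,E); sL=20/123, sR=12/65; mL=88/7995, mR=6/65; mL+mR=826/7995 → advance +1; mR−mL=10/123 → turn +1·90°
n=1: pose=(3,1,N); sL=3/17, sR=3/20; mL=-9/680, mR=3/40; mL+mR=21/340 → advance +1; mR−mL=3/34 → turn +1·90°
n=2: pose=(3,2,W); sL=60/317, sR=12/73; mL=-288/23141, mR=6/73; mL+mR=1614/23141 → advance +1; mR−mL=30/317 → turn +1·90°
n=3: pose=(2,2,S); sL=30/173, sR=6/29; mL=84/5017, mR=3/29; mL+mR=603/5017 → advance +1; mR−mL=15/173 → turn +1·90°
n=4: pose=(2,1,E); sL=20/123, sR=12/65; mL=88/7995, mR=6/65; mL+mR=826/7995 → advance +1; mR−mL=10/123 → turn +1·90°
n=5: pose=(3,1,N); sL=3/17, sR=3/20; mL=-9/680, mR=3/40; mL+mR=21/340 → advance +1; mR−mL=3/34 → turn +1·90°
n=6: pose=(3,2,W); sL=60/317, sR=12/73; mL=-288/23141, mR=6/73; mL+mR=1614/23141 → advance +1; mR−mL=30/317 → turn +1·90°

0 20/123 12/65 88/7995 6/65 2 1 E
1 3/17 3/20 -9/680 3/40 3 1 N
2 60/317 12/73 -288/23141 6/73 3 2 W
3 30/173 6/29 84/5017 3/29 2 2 S
4 20/123 12/65 88/7995 6/65 2 1 E
5 3/17 3/20 -9/680 3/40 3 1 N
6 60/317 12/73 -288/23141 6/73 3 2 W
final 2 2 S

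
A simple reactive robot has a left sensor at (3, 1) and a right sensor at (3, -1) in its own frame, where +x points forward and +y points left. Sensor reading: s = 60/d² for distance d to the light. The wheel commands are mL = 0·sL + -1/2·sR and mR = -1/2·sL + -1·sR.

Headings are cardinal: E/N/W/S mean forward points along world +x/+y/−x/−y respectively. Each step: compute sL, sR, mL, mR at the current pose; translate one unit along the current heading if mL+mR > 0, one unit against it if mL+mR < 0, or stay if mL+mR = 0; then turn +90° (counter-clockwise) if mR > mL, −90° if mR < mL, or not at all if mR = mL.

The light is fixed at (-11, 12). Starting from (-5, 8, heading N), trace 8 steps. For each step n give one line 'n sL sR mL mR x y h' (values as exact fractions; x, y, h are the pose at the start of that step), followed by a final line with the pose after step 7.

0 30/13 6/5 -3/5 -153/65 -5 8 N
1 60/97 20/39 -10/39 -3110/3783 -5 7 E
2 3/5 3/4 -3/8 -21/20 -6 7 S
3 60/29 60/13 -30/13 -2130/377 -6 8 W
4 30/13 6/5 -3/5 -153/65 -5 8 N
5 60/97 20/39 -10/39 -3110/3783 -5 7 E
6 3/5 3/4 -3/8 -21/20 -6 7 S
7 60/29 60/13 -30/13 -2130/377 -6 8 W
final -5 8 N

n=0: pose=(-5,8,N); sL=30/13, sR=6/5; mL=-3/5, mR=-153/65; mL+mR=-192/65 → advance -1; mR−mL=-114/65 → turn -1·90°
n=1: pose=(-5,7,E); sL=60/97, sR=20/39; mL=-10/39, mR=-3110/3783; mL+mR=-1360/1261 → advance -1; mR−mL=-2140/3783 → turn -1·90°
n=2: pose=(-6,7,S); sL=3/5, sR=3/4; mL=-3/8, mR=-21/20; mL+mR=-57/40 → advance -1; mR−mL=-27/40 → turn -1·90°
n=3: pose=(-6,8,W); sL=60/29, sR=60/13; mL=-30/13, mR=-2130/377; mL+mR=-3000/377 → advance -1; mR−mL=-1260/377 → turn -1·90°
n=4: pose=(-5,8,N); sL=30/13, sR=6/5; mL=-3/5, mR=-153/65; mL+mR=-192/65 → advance -1; mR−mL=-114/65 → turn -1·90°
n=5: pose=(-5,7,E); sL=60/97, sR=20/39; mL=-10/39, mR=-3110/3783; mL+mR=-1360/1261 → advance -1; mR−mL=-2140/3783 → turn -1·90°
n=6: pose=(-6,7,S); sL=3/5, sR=3/4; mL=-3/8, mR=-21/20; mL+mR=-57/40 → advance -1; mR−mL=-27/40 → turn -1·90°
n=7: pose=(-6,8,W); sL=60/29, sR=60/13; mL=-30/13, mR=-2130/377; mL+mR=-3000/377 → advance -1; mR−mL=-1260/377 → turn -1·90°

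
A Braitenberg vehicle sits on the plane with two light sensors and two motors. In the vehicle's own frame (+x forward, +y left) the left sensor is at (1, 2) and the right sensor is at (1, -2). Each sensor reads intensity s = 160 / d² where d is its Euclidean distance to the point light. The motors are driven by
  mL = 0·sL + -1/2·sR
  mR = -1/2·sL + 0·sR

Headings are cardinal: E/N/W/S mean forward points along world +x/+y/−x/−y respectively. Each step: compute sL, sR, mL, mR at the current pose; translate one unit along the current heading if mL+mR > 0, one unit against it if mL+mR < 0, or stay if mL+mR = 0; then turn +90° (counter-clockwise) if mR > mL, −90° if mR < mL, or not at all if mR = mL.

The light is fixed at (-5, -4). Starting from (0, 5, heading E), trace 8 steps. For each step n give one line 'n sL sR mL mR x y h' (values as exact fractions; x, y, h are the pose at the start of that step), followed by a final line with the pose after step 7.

0 160/157 32/17 -16/17 -80/157 0 5 E
1 20/13 20/17 -10/17 -10/13 -1 5 N
2 32/25 160/61 -80/61 -16/25 -1 4 E
3 80/41 80/53 -40/53 -40/41 -2 4 N
4 160/97 160/41 -80/41 -80/97 -2 3 E
5 5/2 2 -1 -5/4 -3 3 N
6 160/73 32/5 -16/5 -80/73 -3 2 E
7 16/5 80/29 -40/29 -8/5 -4 2 N
final -4 1 E

n=0: pose=(0,5,E); sL=160/157, sR=32/17; mL=-16/17, mR=-80/157; mL+mR=-3872/2669 → advance -1; mR−mL=1152/2669 → turn +1·90°
n=1: pose=(-1,5,N); sL=20/13, sR=20/17; mL=-10/17, mR=-10/13; mL+mR=-300/221 → advance -1; mR−mL=-40/221 → turn -1·90°
n=2: pose=(-1,4,E); sL=32/25, sR=160/61; mL=-80/61, mR=-16/25; mL+mR=-2976/1525 → advance -1; mR−mL=1024/1525 → turn +1·90°
n=3: pose=(-2,4,N); sL=80/41, sR=80/53; mL=-40/53, mR=-40/41; mL+mR=-3760/2173 → advance -1; mR−mL=-480/2173 → turn -1·90°
n=4: pose=(-2,3,E); sL=160/97, sR=160/41; mL=-80/41, mR=-80/97; mL+mR=-11040/3977 → advance -1; mR−mL=4480/3977 → turn +1·90°
n=5: pose=(-3,3,N); sL=5/2, sR=2; mL=-1, mR=-5/4; mL+mR=-9/4 → advance -1; mR−mL=-1/4 → turn -1·90°
n=6: pose=(-3,2,E); sL=160/73, sR=32/5; mL=-16/5, mR=-80/73; mL+mR=-1568/365 → advance -1; mR−mL=768/365 → turn +1·90°
n=7: pose=(-4,2,N); sL=16/5, sR=80/29; mL=-40/29, mR=-8/5; mL+mR=-432/145 → advance -1; mR−mL=-32/145 → turn -1·90°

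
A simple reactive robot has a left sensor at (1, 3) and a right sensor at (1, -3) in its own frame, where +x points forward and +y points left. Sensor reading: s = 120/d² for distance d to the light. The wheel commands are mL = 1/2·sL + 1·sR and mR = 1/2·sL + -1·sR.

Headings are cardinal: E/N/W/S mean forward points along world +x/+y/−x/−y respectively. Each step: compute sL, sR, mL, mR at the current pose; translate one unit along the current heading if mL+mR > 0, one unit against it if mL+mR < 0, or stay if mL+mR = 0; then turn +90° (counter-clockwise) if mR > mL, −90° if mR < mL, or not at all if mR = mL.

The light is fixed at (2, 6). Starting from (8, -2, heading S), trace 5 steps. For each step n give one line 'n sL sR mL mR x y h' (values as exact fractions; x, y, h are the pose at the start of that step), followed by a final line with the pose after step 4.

n=0: pose=(8,-2,S); sL=20/27, sR=4/3; mL=46/27, mR=-26/27; mL+mR=20/27 → advance +1; mR−mL=-8/3 → turn -1·90°
n=1: pose=(8,-3,W); sL=120/169, sR=120/61; mL=23940/10309, mR=-16620/10309; mL+mR=120/169 → advance +1; mR−mL=-240/61 → turn -1·90°
n=2: pose=(7,-3,N); sL=30/17, sR=15/16; mL=495/272, mR=-15/272; mL+mR=30/17 → advance +1; mR−mL=-15/8 → turn -1·90°
n=3: pose=(7,-2,E); sL=120/61, sR=120/157; mL=16740/9577, mR=2100/9577; mL+mR=120/61 → advance +1; mR−mL=-240/157 → turn -1·90°
n=4: pose=(8,-2,S); sL=20/27, sR=4/3; mL=46/27, mR=-26/27; mL+mR=20/27 → advance +1; mR−mL=-8/3 → turn -1·90°

0 20/27 4/3 46/27 -26/27 8 -2 S
1 120/169 120/61 23940/10309 -16620/10309 8 -3 W
2 30/17 15/16 495/272 -15/272 7 -3 N
3 120/61 120/157 16740/9577 2100/9577 7 -2 E
4 20/27 4/3 46/27 -26/27 8 -2 S
final 8 -3 W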